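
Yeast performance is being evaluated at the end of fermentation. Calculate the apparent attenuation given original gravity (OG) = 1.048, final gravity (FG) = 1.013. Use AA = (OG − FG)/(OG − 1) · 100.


AA = (1.048 − 1.013)/(1.048 − 1) · 100

72.9167 %


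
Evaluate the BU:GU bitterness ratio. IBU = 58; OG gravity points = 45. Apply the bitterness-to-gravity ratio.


BU:GU = IBU / OG_points
BU:GU = 58 / 45

1.2889


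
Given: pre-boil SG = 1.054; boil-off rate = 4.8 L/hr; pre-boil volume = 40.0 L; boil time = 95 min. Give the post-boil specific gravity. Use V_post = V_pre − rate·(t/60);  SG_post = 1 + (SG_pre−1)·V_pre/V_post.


V_post = 40.0 − 4.8·(95/60) = 32.4000
SG_post = 1 + (1.054 − 1)·40.0/32.4000

1.0667


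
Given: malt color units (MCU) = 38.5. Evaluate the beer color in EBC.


SRM = 1.4922·MCU^0.6859;  EBC = SRM·1.97
SRM = 1.4922·38.5^0.6859 = 18.2513
EBC = 18.2513·1.97

35.9551 EBC


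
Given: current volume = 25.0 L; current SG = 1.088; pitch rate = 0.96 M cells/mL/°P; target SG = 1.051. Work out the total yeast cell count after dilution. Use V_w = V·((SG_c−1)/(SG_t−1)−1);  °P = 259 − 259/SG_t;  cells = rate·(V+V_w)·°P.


V_w = 25.0·((1.088−1)/(1.051−1)−1) = 18.1373
V_final = 25.0 + 18.1373 = 43.1373
°P = 259 − 259/1.051 = 12.5680
cells = 0.96·43.1373·12.5680

520.4643 billion cells


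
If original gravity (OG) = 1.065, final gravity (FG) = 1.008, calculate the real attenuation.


AA = (OG−FG)/(OG−1)·100;  RA = AA·0.8192
AA = (1.065 − 1.008)/(1.065 − 1)·100 = 87.6923
RA = 87.6923·0.8192

71.8375 %


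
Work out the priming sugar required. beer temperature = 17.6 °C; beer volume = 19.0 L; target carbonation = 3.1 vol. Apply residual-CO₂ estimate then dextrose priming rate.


residual = 14.695·(0.01821 + 0.09011·e^(−0.04·T));  sugar = (target − residual)·4.0·V
residual = 14.695·(0.01821 + 0.09011·e^(−0.04·17.6)) = 0.9225
sugar = (3.1 − 0.9225)·4.0·19.0

165.4875 g


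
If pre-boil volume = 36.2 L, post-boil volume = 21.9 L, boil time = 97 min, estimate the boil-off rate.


rate = (V_pre − V_post) / (t_min/60)
rate = (36.2 − 21.9) / (97/60)

8.8454 L/hr


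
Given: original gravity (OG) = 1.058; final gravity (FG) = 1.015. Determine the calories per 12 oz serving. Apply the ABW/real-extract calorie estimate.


ABW = (OG−FG)·131.25·0.79/FG;  °P = 259 − 259/SG (for OG→OE and FG→AE);  RE = 0.1808·OE + 0.8192·AE;  Cal = (6.9·ABW + 4·(RE−0.1))·FG·3.55
ABW = (1.058 − 1.015)·131.25·0.79/1.015 = 4.3927
OE = 259 − 259/1.058 = 14.1985 °P
AE = 259 − 259/1.015 = 3.8276 °P
RE = 0.1808·14.1985 + 0.8192·3.8276 = 5.7026 °P
Cal = (6.9·4.3927 + 4·(5.7026−0.1))·1.015·3.55

189.9634 kcal


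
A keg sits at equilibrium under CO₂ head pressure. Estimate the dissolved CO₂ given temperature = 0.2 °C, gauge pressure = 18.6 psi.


vols = (P + 14.695)·(0.01821 + 0.09011·e^(−0.04·T))
vols = (18.6 + 14.695)·(0.01821 + 0.09011·e^(−0.04·0.2))

3.5826 volumes


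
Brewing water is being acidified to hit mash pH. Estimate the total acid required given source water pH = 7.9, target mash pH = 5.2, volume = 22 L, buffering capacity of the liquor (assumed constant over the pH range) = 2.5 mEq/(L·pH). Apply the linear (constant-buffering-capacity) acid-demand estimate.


acid = buffering capacity · (pH_source − pH_target) · V
acid = 2.5 · (7.9 − 5.2) · 22

148.5000 mEq


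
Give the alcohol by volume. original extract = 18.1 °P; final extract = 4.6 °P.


SG = 259/(259 − P);  ABV = (OG − FG)·131.25
OG = 259/(259 − 18.1) = 1.0751
FG = 259/(259 − 4.6) = 1.0181
ABV = (1.0751 − 1.0181)·131.25

7.4882 % ABV


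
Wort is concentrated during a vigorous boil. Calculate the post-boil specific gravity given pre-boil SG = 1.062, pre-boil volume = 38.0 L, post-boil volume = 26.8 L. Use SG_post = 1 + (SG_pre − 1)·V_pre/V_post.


pts_pre = (1.062 − 1)·1000 = 62.0000
pts_post = 62.0000·38.0/26.8 = 87.9104
SG_post = 1 + 87.9104/1000

1.0879


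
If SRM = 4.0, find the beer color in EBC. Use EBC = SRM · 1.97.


EBC = 4.0 · 1.97

7.8800 EBC


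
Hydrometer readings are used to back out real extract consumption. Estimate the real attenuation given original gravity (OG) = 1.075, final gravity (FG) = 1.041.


AA = (OG−FG)/(OG−1)·100;  RA = AA·0.8192
AA = (1.075 − 1.041)/(1.075 − 1)·100 = 45.3333
RA = 45.3333·0.8192

37.1371 %


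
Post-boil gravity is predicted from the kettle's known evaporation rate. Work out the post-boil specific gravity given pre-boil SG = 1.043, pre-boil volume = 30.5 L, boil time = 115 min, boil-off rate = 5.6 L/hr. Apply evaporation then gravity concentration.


V_post = V_pre − rate·(t/60);  SG_post = 1 + (SG_pre−1)·V_pre/V_post
V_post = 30.5 − 5.6·(115/60) = 19.7667
SG_post = 1 + (1.043 − 1)·30.5/19.7667

1.0663


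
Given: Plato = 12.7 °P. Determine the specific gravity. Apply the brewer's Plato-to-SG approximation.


SG = 259/(259 − P)
SG = 259/(259 − 12.7)

1.0516


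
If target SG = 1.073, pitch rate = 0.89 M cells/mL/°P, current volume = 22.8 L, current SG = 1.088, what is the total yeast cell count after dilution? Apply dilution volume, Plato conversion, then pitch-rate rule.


V_w = V·((SG_c−1)/(SG_t−1)−1);  °P = 259 − 259/SG_t;  cells = rate·(V+V_w)·°P
V_w = 22.8·((1.088−1)/(1.073−1)−1) = 4.6849
V_final = 22.8 + 4.6849 = 27.4849
°P = 259 − 259/1.073 = 17.6207
cells = 0.89·27.4849·17.6207

431.0301 billion cells


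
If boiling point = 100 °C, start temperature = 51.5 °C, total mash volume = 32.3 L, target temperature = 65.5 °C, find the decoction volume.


V_dec = V_total·(T_target − T_start)/(T_boil − T_start)
V_dec = 32.3·(65.5 − 51.5)/(100 − 51.5)

9.3237 L


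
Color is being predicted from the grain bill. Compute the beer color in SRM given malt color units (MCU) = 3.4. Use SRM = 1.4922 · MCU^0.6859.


SRM = 1.4922 · 3.4^0.6859

3.4544 SRM


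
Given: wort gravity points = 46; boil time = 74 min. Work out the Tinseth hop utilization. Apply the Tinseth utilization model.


U = 1.65·0.000125^(GP/1000) · (1 − e^(−0.04·t))/4.15
bigness = 1.65·0.000125^(46/1000) = 1.0913
boil_factor = (1 − e^(−0.04·74))/4.15 = 0.2285
U = 1.0913 · 0.2285

0.2493


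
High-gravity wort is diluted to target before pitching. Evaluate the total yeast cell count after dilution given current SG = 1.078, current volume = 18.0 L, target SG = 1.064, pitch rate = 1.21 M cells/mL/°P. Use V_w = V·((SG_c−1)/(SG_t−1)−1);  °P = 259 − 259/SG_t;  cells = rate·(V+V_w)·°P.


V_w = 18.0·((1.078−1)/(1.064−1)−1) = 3.9375
V_final = 18.0 + 3.9375 = 21.9375
°P = 259 − 259/1.064 = 15.5789
cells = 1.21·21.9375·15.5789

413.5334 billion cells


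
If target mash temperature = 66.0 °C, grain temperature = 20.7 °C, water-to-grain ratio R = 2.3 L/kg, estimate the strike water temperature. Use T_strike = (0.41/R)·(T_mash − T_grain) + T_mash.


T_strike = (0.41/2.3)·(66.0 − 20.7) + 66.0

74.0752 °C


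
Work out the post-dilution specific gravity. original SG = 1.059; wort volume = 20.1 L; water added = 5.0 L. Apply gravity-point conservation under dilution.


SG_new = 1 + (SG_old − 1)·V_old/(V_old + V_water)
pts = (1.059 − 1)·1000·20.1/(20.1 + 5.0) = 47.2470
SG_new = 1 + 47.2470/1000

1.0472


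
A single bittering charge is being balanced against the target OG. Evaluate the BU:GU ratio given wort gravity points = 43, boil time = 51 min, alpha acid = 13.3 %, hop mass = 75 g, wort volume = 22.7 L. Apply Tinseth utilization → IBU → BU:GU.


U = 1.65·0.000125^(GP/1000)·(1−e^(−0.04t))/4.15;  IBU = (α/100)·m·U·1000/V;  BU:GU = IBU/GP
U = 1.65·0.000125^(43/1000)·(1−e^(−0.04·51))/4.15 = 0.2350
IBU = (13.3/100)·75·0.2350·1000/22.7 = 103.2749
BU:GU = 103.2749/43

2.4017


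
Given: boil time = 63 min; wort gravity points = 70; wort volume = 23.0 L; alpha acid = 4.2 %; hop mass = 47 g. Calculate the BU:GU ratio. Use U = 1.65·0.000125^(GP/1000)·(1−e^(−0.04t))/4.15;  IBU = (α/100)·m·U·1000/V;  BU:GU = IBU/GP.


U = 1.65·0.000125^(70/1000)·(1−e^(−0.04·63))/4.15 = 0.1949
IBU = (4.2/100)·47·0.1949·1000/23.0 = 16.7267
BU:GU = 16.7267/70

0.2390


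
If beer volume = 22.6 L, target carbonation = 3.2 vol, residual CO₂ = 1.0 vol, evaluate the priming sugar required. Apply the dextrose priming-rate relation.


sugar = (target − residual)·4.0·V
sugar = (3.2 − 1.0)·4.0·22.6

198.8800 g


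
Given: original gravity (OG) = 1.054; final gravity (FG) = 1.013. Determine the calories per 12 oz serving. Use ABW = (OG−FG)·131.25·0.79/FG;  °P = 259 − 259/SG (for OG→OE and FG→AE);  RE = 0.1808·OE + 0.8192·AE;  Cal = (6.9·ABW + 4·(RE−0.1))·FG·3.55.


ABW = (1.054 − 1.013)·131.25·0.79/1.013 = 4.1966
OE = 259 − 259/1.054 = 13.2694 °P
AE = 259 − 259/1.013 = 3.3238 °P
RE = 0.1808·13.2694 + 0.8192·3.3238 = 5.1220 °P
Cal = (6.9·4.1966 + 4·(5.1220−0.1))·1.013·3.55

176.3718 kcal


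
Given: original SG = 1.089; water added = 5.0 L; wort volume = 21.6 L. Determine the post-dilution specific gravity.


SG_new = 1 + (SG_old − 1)·V_old/(V_old + V_water)
pts = (1.089 − 1)·1000·21.6/(21.6 + 5.0) = 72.2707
SG_new = 1 + 72.2707/1000

1.0723


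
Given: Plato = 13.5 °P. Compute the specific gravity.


SG = 259/(259 − P)
SG = 259/(259 − 13.5)

1.0550


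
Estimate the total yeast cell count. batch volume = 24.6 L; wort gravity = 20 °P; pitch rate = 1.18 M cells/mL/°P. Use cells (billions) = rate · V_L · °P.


cells = 1.18 · 24.6 · 20

580.5600 billion cells


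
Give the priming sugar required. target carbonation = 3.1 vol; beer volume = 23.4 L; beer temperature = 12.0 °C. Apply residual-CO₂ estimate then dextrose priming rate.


residual = 14.695·(0.01821 + 0.09011·e^(−0.04·T));  sugar = (target − residual)·4.0·V
residual = 14.695·(0.01821 + 0.09011·e^(−0.04·12.0)) = 1.0870
sugar = (3.1 − 1.0870)·4.0·23.4

188.4198 g


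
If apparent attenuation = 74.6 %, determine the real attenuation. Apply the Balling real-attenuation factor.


RA = AA · 0.8192
RA = 74.6 · 0.8192

61.1123 %


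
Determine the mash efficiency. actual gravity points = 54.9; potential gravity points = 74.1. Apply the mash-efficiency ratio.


efficiency = actual / potential × 100
efficiency = 54.9 / 74.1 × 100

74.0891 %


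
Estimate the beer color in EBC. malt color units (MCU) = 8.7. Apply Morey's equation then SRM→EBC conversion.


SRM = 1.4922·MCU^0.6859;  EBC = SRM·1.97
SRM = 1.4922·8.7^0.6859 = 6.5803
EBC = 6.5803·1.97

12.9631 EBC


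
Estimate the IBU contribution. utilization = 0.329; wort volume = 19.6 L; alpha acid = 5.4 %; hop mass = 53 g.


IBU = (α/100)·mass·U·1000 / V
IBU = (5.4/100)·53·0.329·1000 / 19.6

48.0407 IBU


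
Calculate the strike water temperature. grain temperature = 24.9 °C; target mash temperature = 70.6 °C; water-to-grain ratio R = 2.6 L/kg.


T_strike = (0.41/R)·(T_mash − T_grain) + T_mash
T_strike = (0.41/2.6)·(70.6 − 24.9) + 70.6

77.8065 °C


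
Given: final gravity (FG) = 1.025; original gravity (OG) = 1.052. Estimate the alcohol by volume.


ABV = (OG − FG) · 131.25
ABV = (1.052 − 1.025) · 131.25

3.5438 % ABV


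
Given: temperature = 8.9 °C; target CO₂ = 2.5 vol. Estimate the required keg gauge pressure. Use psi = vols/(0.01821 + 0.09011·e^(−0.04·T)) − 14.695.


psi = 2.5/(0.01821 + 0.09011·e^(−0.04·8.9)) − 14.695

16.0441 psi


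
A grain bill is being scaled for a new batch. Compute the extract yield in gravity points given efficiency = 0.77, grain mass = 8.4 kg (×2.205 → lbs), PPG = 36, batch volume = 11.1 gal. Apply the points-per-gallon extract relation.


points = lbs × PPG × eff / vol
lbs = 8.4 × 2.205 = 18.5220
points = 18.5220 × 36 × 0.77 / 11.1

46.2549 points


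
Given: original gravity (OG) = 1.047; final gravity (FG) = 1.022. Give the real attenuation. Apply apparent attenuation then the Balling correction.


AA = (OG−FG)/(OG−1)·100;  RA = AA·0.8192
AA = (1.047 − 1.022)/(1.047 − 1)·100 = 53.1915
RA = 53.1915·0.8192

43.5745 %


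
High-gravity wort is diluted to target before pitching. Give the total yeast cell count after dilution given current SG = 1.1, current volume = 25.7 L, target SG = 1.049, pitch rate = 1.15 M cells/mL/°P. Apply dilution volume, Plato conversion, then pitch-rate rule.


V_w = V·((SG_c−1)/(SG_t−1)−1);  °P = 259 − 259/SG_t;  cells = rate·(V+V_w)·°P
V_w = 25.7·((1.1−1)/(1.049−1)−1) = 26.7490
V_final = 25.7 + 26.7490 = 52.4490
°P = 259 − 259/1.049 = 12.0982
cells = 1.15·52.4490·12.0982

729.7183 billion cells


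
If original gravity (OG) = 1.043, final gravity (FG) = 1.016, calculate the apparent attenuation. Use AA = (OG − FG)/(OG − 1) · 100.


AA = (1.043 − 1.016)/(1.043 − 1) · 100

62.7907 %


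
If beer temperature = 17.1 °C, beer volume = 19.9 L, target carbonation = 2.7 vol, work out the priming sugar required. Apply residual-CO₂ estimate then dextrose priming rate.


residual = 14.695·(0.01821 + 0.09011·e^(−0.04·T));  sugar = (target − residual)·4.0·V
residual = 14.695·(0.01821 + 0.09011·e^(−0.04·17.1)) = 0.9358
sugar = (2.7 − 0.9358)·4.0·19.9

140.4333 g


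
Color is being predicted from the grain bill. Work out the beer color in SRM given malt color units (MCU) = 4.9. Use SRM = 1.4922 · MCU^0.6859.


SRM = 1.4922 · 4.9^0.6859

4.4385 SRM


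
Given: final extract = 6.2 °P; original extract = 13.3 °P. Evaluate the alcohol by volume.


SG = 259/(259 − P);  ABV = (OG − FG)·131.25
OG = 259/(259 − 13.3) = 1.0541
FG = 259/(259 − 6.2) = 1.0245
ABV = (1.0541 − 1.0245)·131.25

3.8858 % ABV


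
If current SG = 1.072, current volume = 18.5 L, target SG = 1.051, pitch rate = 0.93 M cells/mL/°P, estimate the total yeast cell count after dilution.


V_w = V·((SG_c−1)/(SG_t−1)−1);  °P = 259 − 259/SG_t;  cells = rate·(V+V_w)·°P
V_w = 18.5·((1.072−1)/(1.051−1)−1) = 7.6176
V_final = 18.5 + 7.6176 = 26.1176
°P = 259 − 259/1.051 = 12.5680
cells = 0.93·26.1176·12.5680

305.2701 billion cells


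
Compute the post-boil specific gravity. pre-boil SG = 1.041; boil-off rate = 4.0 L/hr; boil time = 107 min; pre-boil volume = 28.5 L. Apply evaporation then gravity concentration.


V_post = V_pre − rate·(t/60);  SG_post = 1 + (SG_pre−1)·V_pre/V_post
V_post = 28.5 − 4.0·(107/60) = 21.3667
SG_post = 1 + (1.041 − 1)·28.5/21.3667

1.0547


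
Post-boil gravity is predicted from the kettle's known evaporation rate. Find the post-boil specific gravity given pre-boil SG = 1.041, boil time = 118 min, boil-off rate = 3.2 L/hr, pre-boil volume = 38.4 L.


V_post = V_pre − rate·(t/60);  SG_post = 1 + (SG_pre−1)·V_pre/V_post
V_post = 38.4 − 3.2·(118/60) = 32.1067
SG_post = 1 + (1.041 − 1)·38.4/32.1067

1.0490


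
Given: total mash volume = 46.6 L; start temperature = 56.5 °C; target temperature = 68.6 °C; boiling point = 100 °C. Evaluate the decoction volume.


V_dec = V_total·(T_target − T_start)/(T_boil − T_start)
V_dec = 46.6·(68.6 − 56.5)/(100 − 56.5)

12.9623 L


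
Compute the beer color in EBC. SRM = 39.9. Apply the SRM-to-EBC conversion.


EBC = SRM · 1.97
EBC = 39.9 · 1.97

78.6030 EBC


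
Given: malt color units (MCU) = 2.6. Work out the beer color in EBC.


SRM = 1.4922·MCU^0.6859;  EBC = SRM·1.97
SRM = 1.4922·2.6^0.6859 = 2.8738
EBC = 2.8738·1.97

5.6614 EBC


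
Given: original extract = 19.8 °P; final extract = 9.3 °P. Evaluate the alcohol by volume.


SG = 259/(259 − P);  ABV = (OG − FG)·131.25
OG = 259/(259 − 19.8) = 1.0828
FG = 259/(259 − 9.3) = 1.0372
ABV = (1.0828 − 1.0372)·131.25

5.9760 % ABV


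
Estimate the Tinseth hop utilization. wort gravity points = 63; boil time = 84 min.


U = 1.65·0.000125^(GP/1000) · (1 − e^(−0.04·t))/4.15
bigness = 1.65·0.000125^(63/1000) = 0.9367
boil_factor = (1 − e^(−0.04·84))/4.15 = 0.2326
U = 0.9367 · 0.2326

0.2179


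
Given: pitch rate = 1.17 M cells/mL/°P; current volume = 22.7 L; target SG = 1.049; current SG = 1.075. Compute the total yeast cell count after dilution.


V_w = V·((SG_c−1)/(SG_t−1)−1);  °P = 259 − 259/SG_t;  cells = rate·(V+V_w)·°P
V_w = 22.7·((1.075−1)/(1.049−1)−1) = 12.0449
V_final = 22.7 + 12.0449 = 34.7449
°P = 259 − 259/1.049 = 12.0982
cells = 1.17·34.7449·12.0982

491.8099 billion cells


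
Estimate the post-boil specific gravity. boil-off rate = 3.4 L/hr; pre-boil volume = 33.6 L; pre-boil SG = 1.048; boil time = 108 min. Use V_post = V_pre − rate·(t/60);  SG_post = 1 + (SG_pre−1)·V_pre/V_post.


V_post = 33.6 − 3.4·(108/60) = 27.4800
SG_post = 1 + (1.048 − 1)·33.6/27.4800

1.0587


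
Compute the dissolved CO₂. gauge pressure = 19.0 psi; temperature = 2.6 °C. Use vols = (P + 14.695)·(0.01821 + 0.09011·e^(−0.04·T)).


vols = (19.0 + 14.695)·(0.01821 + 0.09011·e^(−0.04·2.6))

3.3499 volumes


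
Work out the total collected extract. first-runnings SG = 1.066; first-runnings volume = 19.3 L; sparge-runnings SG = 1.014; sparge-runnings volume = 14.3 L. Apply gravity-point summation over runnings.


total = Σ (SG_i − 1)·1000·V_i
first = (1.066 − 1)·1000·19.3 = 1273.8000
sparge = (1.014 − 1)·1000·14.3 = 200.2000
total = 1273.8000 + 200.2000

1474.0000 gravity·L


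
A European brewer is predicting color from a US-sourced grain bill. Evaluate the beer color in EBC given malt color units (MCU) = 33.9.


SRM = 1.4922·MCU^0.6859;  EBC = SRM·1.97
SRM = 1.4922·33.9^0.6859 = 16.7260
EBC = 16.7260·1.97

32.9501 EBC


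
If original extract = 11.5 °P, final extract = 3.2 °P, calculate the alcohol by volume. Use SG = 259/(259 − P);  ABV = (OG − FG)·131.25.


OG = 259/(259 − 11.5) = 1.0465
FG = 259/(259 − 3.2) = 1.0125
ABV = (1.0465 − 1.0125)·131.25

4.4566 % ABV


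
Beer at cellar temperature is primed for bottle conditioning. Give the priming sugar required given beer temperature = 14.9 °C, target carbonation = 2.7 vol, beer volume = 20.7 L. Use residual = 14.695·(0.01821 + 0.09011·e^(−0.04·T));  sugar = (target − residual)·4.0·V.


residual = 14.695·(0.01821 + 0.09011·e^(−0.04·14.9)) = 0.9972
sugar = (2.7 − 0.9972)·4.0·20.7

140.9896 g


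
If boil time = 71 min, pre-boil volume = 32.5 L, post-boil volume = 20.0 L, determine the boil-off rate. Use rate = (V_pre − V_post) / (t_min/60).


rate = (32.5 − 20.0) / (71/60)

10.5634 L/hr


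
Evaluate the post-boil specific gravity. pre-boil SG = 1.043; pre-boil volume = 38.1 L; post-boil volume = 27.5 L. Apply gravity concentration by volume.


SG_post = 1 + (SG_pre − 1)·V_pre/V_post
pts_pre = (1.043 − 1)·1000 = 43.0000
pts_post = 43.0000·38.1/27.5 = 59.5745
SG_post = 1 + 59.5745/1000

1.0596


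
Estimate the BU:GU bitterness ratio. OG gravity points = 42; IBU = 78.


BU:GU = IBU / OG_points
BU:GU = 78 / 42

1.8571


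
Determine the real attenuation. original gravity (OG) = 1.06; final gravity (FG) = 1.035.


AA = (OG−FG)/(OG−1)·100;  RA = AA·0.8192
AA = (1.06 − 1.035)/(1.06 − 1)·100 = 41.6667
RA = 41.6667·0.8192

34.1333 %


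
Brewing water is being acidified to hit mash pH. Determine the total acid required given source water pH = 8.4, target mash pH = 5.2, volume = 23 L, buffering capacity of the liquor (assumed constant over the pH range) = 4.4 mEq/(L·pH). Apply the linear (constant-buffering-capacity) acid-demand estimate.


acid = buffering capacity · (pH_source − pH_target) · V
acid = 4.4 · (8.4 − 5.2) · 23

323.8400 mEq


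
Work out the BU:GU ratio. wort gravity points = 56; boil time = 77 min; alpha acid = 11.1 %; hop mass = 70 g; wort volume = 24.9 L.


U = 1.65·0.000125^(GP/1000)·(1−e^(−0.04t))/4.15;  IBU = (α/100)·m·U·1000/V;  BU:GU = IBU/GP
U = 1.65·0.000125^(56/1000)·(1−e^(−0.04·77))/4.15 = 0.2293
IBU = (11.1/100)·70·0.2293·1000/24.9 = 71.5569
BU:GU = 71.5569/56

1.2778


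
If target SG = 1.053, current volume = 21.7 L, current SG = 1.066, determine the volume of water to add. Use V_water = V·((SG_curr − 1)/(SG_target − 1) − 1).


V_water = 21.7·((1.066 − 1)/(1.053 − 1) − 1)

5.3226 L


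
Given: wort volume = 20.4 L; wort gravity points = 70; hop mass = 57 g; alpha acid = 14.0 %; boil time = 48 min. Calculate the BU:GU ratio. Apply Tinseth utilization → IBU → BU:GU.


U = 1.65·0.000125^(GP/1000)·(1−e^(−0.04t))/4.15;  IBU = (α/100)·m·U·1000/V;  BU:GU = IBU/GP
U = 1.65·0.000125^(70/1000)·(1−e^(−0.04·48))/4.15 = 0.1809
IBU = (14.0/100)·57·0.1809·1000/20.4 = 70.7524
BU:GU = 70.7524/70

1.0107


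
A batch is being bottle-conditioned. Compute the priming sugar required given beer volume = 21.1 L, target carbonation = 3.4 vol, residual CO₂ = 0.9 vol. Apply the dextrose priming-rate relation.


sugar = (target − residual)·4.0·V
sugar = (3.4 − 0.9)·4.0·21.1

211.0000 g


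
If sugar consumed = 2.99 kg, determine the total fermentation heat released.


Q = m_sugar · 590 kJ/kg
Q = 2.99 · 590

1764.1000 kJ


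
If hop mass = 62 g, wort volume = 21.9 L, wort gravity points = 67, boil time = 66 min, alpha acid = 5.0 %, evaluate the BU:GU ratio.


U = 1.65·0.000125^(GP/1000)·(1−e^(−0.04t))/4.15;  IBU = (α/100)·m·U·1000/V;  BU:GU = IBU/GP
U = 1.65·0.000125^(67/1000)·(1−e^(−0.04·66))/4.15 = 0.2022
IBU = (5.0/100)·62·0.2022·1000/21.9 = 28.6216
BU:GU = 28.6216/67

0.4272


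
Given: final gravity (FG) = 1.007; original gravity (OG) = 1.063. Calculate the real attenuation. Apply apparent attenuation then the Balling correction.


AA = (OG−FG)/(OG−1)·100;  RA = AA·0.8192
AA = (1.063 − 1.007)/(1.063 − 1)·100 = 88.8889
RA = 88.8889·0.8192

72.8178 %


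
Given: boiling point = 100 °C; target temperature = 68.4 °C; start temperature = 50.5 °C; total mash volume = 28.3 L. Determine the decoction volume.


V_dec = V_total·(T_target − T_start)/(T_boil − T_start)
V_dec = 28.3·(68.4 − 50.5)/(100 − 50.5)

10.2337 L


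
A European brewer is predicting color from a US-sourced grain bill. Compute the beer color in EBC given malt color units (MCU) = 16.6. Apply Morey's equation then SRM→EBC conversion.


SRM = 1.4922·MCU^0.6859;  EBC = SRM·1.97
SRM = 1.4922·16.6^0.6859 = 10.2494
EBC = 10.2494·1.97

20.1914 EBC


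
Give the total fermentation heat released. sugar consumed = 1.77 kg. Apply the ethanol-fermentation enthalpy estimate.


Q = m_sugar · 590 kJ/kg
Q = 1.77 · 590

1044.3000 kJ


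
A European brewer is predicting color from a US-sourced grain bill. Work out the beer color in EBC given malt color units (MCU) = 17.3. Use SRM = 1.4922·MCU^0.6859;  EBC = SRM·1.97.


SRM = 1.4922·17.3^0.6859 = 10.5439
EBC = 10.5439·1.97

20.7716 EBC


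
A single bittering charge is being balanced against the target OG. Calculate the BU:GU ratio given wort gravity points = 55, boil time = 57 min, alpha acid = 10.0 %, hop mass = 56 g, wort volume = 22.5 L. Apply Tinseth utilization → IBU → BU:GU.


U = 1.65·0.000125^(GP/1000)·(1−e^(−0.04t))/4.15;  IBU = (α/100)·m·U·1000/V;  BU:GU = IBU/GP
U = 1.65·0.000125^(55/1000)·(1−e^(−0.04·57))/4.15 = 0.2177
IBU = (10.0/100)·56·0.2177·1000/22.5 = 54.1889
BU:GU = 54.1889/55

0.9853


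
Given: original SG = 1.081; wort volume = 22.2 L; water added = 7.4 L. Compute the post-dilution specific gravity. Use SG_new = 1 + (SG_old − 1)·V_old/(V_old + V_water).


pts = (1.081 − 1)·1000·22.2/(22.2 + 7.4) = 60.7500
SG_new = 1 + 60.7500/1000

1.0607


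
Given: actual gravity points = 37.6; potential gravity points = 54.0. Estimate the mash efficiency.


efficiency = actual / potential × 100
efficiency = 37.6 / 54.0 × 100

69.6296 %


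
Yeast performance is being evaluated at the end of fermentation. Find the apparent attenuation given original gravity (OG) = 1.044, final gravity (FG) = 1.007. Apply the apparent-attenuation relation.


AA = (OG − FG)/(OG − 1) · 100
AA = (1.044 − 1.007)/(1.044 − 1) · 100

84.0909 %


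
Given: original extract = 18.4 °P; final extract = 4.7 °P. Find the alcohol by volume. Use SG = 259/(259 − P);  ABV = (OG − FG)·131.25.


OG = 259/(259 − 18.4) = 1.0765
FG = 259/(259 − 4.7) = 1.0185
ABV = (1.0765 − 1.0185)·131.25

7.6116 % ABV


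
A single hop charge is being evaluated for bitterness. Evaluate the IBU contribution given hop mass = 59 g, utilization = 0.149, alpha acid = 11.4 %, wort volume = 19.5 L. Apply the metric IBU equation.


IBU = (α/100)·mass·U·1000 / V
IBU = (11.4/100)·59·0.149·1000 / 19.5

51.3935 IBU


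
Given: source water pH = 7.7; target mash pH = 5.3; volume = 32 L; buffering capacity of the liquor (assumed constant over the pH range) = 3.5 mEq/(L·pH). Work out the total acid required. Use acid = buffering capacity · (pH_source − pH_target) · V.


acid = 3.5 · (7.7 − 5.3) · 32

268.8000 mEq


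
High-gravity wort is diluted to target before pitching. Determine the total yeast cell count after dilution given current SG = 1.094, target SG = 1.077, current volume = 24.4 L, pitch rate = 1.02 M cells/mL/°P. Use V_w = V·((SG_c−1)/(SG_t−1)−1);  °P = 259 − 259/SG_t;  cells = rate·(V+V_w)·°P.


V_w = 24.4·((1.094−1)/(1.077−1)−1) = 5.3870
V_final = 24.4 + 5.3870 = 29.7870
°P = 259 − 259/1.077 = 18.5172
cells = 1.02·29.7870·18.5172

562.6028 billion cells


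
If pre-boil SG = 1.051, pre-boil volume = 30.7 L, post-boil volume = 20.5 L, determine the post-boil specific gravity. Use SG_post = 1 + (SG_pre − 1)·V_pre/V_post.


pts_pre = (1.051 − 1)·1000 = 51.0000
pts_post = 51.0000·30.7/20.5 = 76.3756
SG_post = 1 + 76.3756/1000

1.0764


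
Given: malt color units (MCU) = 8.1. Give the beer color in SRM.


SRM = 1.4922 · MCU^0.6859
SRM = 1.4922 · 8.1^0.6859

6.2655 SRM


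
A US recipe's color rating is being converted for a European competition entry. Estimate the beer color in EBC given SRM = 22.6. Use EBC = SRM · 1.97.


EBC = 22.6 · 1.97

44.5220 EBC


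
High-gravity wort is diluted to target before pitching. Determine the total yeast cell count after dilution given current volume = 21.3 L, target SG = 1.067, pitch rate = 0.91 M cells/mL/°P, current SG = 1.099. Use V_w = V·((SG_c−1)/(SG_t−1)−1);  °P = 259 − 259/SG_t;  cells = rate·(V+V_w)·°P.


V_w = 21.3·((1.099−1)/(1.067−1)−1) = 10.1731
V_final = 21.3 + 10.1731 = 31.4731
°P = 259 − 259/1.067 = 16.2634
cells = 0.91·31.4731·16.2634

465.7915 billion cells


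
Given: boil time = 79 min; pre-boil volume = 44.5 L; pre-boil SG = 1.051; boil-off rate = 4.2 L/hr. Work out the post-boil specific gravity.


V_post = V_pre − rate·(t/60);  SG_post = 1 + (SG_pre−1)·V_pre/V_post
V_post = 44.5 − 4.2·(79/60) = 38.9700
SG_post = 1 + (1.051 − 1)·44.5/38.9700

1.0582


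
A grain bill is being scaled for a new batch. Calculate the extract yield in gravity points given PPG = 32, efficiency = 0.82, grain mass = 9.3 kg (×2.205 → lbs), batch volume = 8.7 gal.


points = lbs × PPG × eff / vol
lbs = 9.3 × 2.205 = 20.5065
points = 20.5065 × 32 × 0.82 / 8.7

61.8495 points


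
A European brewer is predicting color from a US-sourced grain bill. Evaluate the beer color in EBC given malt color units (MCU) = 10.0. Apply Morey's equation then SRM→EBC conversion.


SRM = 1.4922·MCU^0.6859;  EBC = SRM·1.97
SRM = 1.4922·10.0^0.6859 = 7.2398
EBC = 7.2398·1.97

14.2624 EBC


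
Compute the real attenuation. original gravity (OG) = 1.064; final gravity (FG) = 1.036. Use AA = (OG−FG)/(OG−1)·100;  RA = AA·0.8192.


AA = (1.064 − 1.036)/(1.064 − 1)·100 = 43.7500
RA = 43.7500·0.8192

35.8400 %


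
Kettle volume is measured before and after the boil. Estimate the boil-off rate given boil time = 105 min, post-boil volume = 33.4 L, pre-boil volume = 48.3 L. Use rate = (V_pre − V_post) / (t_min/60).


rate = (48.3 − 33.4) / (105/60)

8.5143 L/hr


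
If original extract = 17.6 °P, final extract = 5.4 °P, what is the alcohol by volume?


SG = 259/(259 − P);  ABV = (OG − FG)·131.25
OG = 259/(259 − 17.6) = 1.0729
FG = 259/(259 − 5.4) = 1.0213
ABV = (1.0729 − 1.0213)·131.25

6.7744 % ABV


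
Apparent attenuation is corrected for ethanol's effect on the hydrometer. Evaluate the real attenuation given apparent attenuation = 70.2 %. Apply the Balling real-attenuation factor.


RA = AA · 0.8192
RA = 70.2 · 0.8192

57.5078 %


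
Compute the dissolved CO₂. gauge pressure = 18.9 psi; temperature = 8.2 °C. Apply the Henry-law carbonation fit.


vols = (P + 14.695)·(0.01821 + 0.09011·e^(−0.04·T))
vols = (18.9 + 14.695)·(0.01821 + 0.09011·e^(−0.04·8.2))

2.7925 volumes


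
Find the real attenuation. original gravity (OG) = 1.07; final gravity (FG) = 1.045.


AA = (OG−FG)/(OG−1)·100;  RA = AA·0.8192
AA = (1.07 − 1.045)/(1.07 − 1)·100 = 35.7143
RA = 35.7143·0.8192

29.2571 %


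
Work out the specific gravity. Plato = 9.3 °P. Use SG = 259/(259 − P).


SG = 259/(259 − 9.3)

1.0372


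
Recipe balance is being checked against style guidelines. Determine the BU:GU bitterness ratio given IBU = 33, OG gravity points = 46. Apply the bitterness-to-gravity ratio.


BU:GU = IBU / OG_points
BU:GU = 33 / 46

0.7174


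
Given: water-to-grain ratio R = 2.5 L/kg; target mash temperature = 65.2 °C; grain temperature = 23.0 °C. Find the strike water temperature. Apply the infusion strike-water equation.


T_strike = (0.41/R)·(T_mash − T_grain) + T_mash
T_strike = (0.41/2.5)·(65.2 − 23.0) + 65.2

72.1208 °C


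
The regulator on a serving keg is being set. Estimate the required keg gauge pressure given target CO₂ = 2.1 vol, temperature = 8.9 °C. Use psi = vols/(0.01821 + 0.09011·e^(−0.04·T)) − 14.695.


psi = 2.1/(0.01821 + 0.09011·e^(−0.04·8.9)) − 14.695

11.1259 psi


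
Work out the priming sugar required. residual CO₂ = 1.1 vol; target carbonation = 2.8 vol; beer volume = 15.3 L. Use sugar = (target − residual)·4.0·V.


sugar = (2.8 − 1.1)·4.0·15.3

104.0400 g


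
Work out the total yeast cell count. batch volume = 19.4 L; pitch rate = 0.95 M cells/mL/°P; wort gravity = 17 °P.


cells (billions) = rate · V_L · °P
cells = 0.95 · 19.4 · 17

313.3100 billion cells


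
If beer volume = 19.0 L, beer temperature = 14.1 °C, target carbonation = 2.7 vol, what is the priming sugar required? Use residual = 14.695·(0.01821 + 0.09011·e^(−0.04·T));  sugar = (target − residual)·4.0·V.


residual = 14.695·(0.01821 + 0.09011·e^(−0.04·14.1)) = 1.0210
sugar = (2.7 − 1.0210)·4.0·19.0

127.6076 g


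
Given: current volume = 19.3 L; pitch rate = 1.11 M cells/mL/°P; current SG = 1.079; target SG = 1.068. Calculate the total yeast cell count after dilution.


V_w = V·((SG_c−1)/(SG_t−1)−1);  °P = 259 − 259/SG_t;  cells = rate·(V+V_w)·°P
V_w = 19.3·((1.079−1)/(1.068−1)−1) = 3.1221
V_final = 19.3 + 3.1221 = 22.4221
°P = 259 − 259/1.068 = 16.4906
cells = 1.11·22.4221·16.4906

410.4270 billion cells


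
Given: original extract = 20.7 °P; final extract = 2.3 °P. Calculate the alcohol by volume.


SG = 259/(259 − P);  ABV = (OG − FG)·131.25
OG = 259/(259 − 20.7) = 1.0869
FG = 259/(259 − 2.3) = 1.0090
ABV = (1.0869 − 1.0090)·131.25

10.2251 % ABV


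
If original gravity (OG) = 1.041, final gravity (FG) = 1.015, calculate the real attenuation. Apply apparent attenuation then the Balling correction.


AA = (OG−FG)/(OG−1)·100;  RA = AA·0.8192
AA = (1.041 − 1.015)/(1.041 − 1)·100 = 63.4146
RA = 63.4146·0.8192

51.9493 %


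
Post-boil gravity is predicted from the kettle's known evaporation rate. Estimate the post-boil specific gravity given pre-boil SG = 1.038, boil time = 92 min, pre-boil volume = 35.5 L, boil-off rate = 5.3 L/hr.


V_post = V_pre − rate·(t/60);  SG_post = 1 + (SG_pre−1)·V_pre/V_post
V_post = 35.5 − 5.3·(92/60) = 27.3733
SG_post = 1 + (1.038 − 1)·35.5/27.3733

1.0493


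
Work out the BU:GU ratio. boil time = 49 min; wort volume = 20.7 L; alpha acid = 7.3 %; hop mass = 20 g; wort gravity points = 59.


U = 1.65·0.000125^(GP/1000)·(1−e^(−0.04t))/4.15;  IBU = (α/100)·m·U·1000/V;  BU:GU = IBU/GP
U = 1.65·0.000125^(59/1000)·(1−e^(−0.04·49))/4.15 = 0.2010
IBU = (7.3/100)·20·0.2010·1000/20.7 = 14.1775
BU:GU = 14.1775/59

0.2403


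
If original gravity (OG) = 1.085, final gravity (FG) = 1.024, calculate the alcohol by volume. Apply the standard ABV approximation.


ABV = (OG − FG) · 131.25
ABV = (1.085 − 1.024) · 131.25

8.0062 % ABV


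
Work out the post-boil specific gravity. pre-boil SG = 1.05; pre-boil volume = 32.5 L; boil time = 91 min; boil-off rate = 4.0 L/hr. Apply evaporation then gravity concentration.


V_post = V_pre − rate·(t/60);  SG_post = 1 + (SG_pre−1)·V_pre/V_post
V_post = 32.5 − 4.0·(91/60) = 26.4333
SG_post = 1 + (1.05 − 1)·32.5/26.4333

1.0615


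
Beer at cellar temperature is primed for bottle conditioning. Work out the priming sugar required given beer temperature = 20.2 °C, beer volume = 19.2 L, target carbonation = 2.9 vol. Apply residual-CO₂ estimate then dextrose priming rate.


residual = 14.695·(0.01821 + 0.09011·e^(−0.04·T));  sugar = (target − residual)·4.0·V
residual = 14.695·(0.01821 + 0.09011·e^(−0.04·20.2)) = 0.8578
sugar = (2.9 − 0.8578)·4.0·19.2

156.8378 g


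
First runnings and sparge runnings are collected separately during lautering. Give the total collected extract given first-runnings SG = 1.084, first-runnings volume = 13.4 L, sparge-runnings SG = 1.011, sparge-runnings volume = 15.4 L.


total = Σ (SG_i − 1)·1000·V_i
first = (1.084 − 1)·1000·13.4 = 1125.6000
sparge = (1.011 − 1)·1000·15.4 = 169.4000
total = 1125.6000 + 169.4000

1295.0000 gravity·L


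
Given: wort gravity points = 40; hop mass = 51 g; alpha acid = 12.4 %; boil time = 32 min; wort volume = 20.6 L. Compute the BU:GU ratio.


U = 1.65·0.000125^(GP/1000)·(1−e^(−0.04t))/4.15;  IBU = (α/100)·m·U·1000/V;  BU:GU = IBU/GP
U = 1.65·0.000125^(40/1000)·(1−e^(−0.04·32))/4.15 = 0.2004
IBU = (12.4/100)·51·0.2004·1000/20.6 = 61.5108
BU:GU = 61.5108/40

1.5378


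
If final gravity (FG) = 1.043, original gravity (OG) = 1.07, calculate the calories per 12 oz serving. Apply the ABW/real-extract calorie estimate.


ABW = (OG−FG)·131.25·0.79/FG;  °P = 259 − 259/SG (for OG→OE and FG→AE);  RE = 0.1808·OE + 0.8192·AE;  Cal = (6.9·ABW + 4·(RE−0.1))·FG·3.55
ABW = (1.07 − 1.043)·131.25·0.79/1.043 = 2.6841
OE = 259 − 259/1.07 = 16.9439 °P
AE = 259 − 259/1.043 = 10.6779 °P
RE = 0.1808·16.9439 + 0.8192·10.6779 = 11.8108 °P
Cal = (6.9·2.6841 + 4·(11.8108−0.1))·1.043·3.55

242.0186 kcal


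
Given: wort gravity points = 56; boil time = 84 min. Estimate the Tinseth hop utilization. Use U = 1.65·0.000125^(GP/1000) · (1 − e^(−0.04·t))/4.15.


bigness = 1.65·0.000125^(56/1000) = 0.9975
boil_factor = (1 − e^(−0.04·84))/4.15 = 0.2326
U = 0.9975 · 0.2326

0.2320


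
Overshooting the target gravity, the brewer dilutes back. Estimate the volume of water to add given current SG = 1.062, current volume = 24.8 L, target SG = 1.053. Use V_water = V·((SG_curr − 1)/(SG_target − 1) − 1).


V_water = 24.8·((1.062 − 1)/(1.053 − 1) − 1)

4.2113 L


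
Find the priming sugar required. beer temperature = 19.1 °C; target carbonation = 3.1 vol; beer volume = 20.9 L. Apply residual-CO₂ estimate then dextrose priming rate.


residual = 14.695·(0.01821 + 0.09011·e^(−0.04·T));  sugar = (target − residual)·4.0·V
residual = 14.695·(0.01821 + 0.09011·e^(−0.04·19.1)) = 0.8844
sugar = (3.1 − 0.8844)·4.0·20.9

185.2248 g


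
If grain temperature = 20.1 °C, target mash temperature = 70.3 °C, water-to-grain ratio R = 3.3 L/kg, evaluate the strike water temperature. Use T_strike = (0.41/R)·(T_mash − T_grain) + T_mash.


T_strike = (0.41/3.3)·(70.3 − 20.1) + 70.3

76.5370 °C


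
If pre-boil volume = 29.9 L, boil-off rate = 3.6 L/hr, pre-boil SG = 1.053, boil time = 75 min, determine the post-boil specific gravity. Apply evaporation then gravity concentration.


V_post = V_pre − rate·(t/60);  SG_post = 1 + (SG_pre−1)·V_pre/V_post
V_post = 29.9 − 3.6·(75/60) = 25.4000
SG_post = 1 + (1.053 − 1)·29.9/25.4000

1.0624


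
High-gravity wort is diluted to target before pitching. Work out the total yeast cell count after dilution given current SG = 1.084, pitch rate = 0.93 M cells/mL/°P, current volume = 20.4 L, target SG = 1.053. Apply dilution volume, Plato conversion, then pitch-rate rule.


V_w = V·((SG_c−1)/(SG_t−1)−1);  °P = 259 − 259/SG_t;  cells = rate·(V+V_w)·°P
V_w = 20.4·((1.084−1)/(1.053−1)−1) = 11.9321
V_final = 20.4 + 11.9321 = 32.3321
°P = 259 − 259/1.053 = 13.0361
cells = 0.93·32.3321·13.0361

391.9799 billion cells


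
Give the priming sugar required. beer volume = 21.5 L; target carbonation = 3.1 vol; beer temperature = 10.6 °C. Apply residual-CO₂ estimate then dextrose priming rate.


residual = 14.695·(0.01821 + 0.09011·e^(−0.04·T));  sugar = (target − residual)·4.0·V
residual = 14.695·(0.01821 + 0.09011·e^(−0.04·10.6)) = 1.1342
sugar = (3.1 − 1.1342)·4.0·21.5

169.0621 g


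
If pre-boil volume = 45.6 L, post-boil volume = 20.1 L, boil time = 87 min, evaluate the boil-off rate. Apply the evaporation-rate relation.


rate = (V_pre − V_post) / (t_min/60)
rate = (45.6 − 20.1) / (87/60)

17.5862 L/hr


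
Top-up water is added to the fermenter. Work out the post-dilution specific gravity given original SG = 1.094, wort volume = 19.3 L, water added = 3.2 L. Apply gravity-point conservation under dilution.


SG_new = 1 + (SG_old − 1)·V_old/(V_old + V_water)
pts = (1.094 − 1)·1000·19.3/(19.3 + 3.2) = 80.6311
SG_new = 1 + 80.6311/1000

1.0806


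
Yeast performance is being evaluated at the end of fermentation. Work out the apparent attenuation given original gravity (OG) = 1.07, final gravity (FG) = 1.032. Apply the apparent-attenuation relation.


AA = (OG − FG)/(OG − 1) · 100
AA = (1.07 − 1.032)/(1.07 − 1) · 100

54.2857 %


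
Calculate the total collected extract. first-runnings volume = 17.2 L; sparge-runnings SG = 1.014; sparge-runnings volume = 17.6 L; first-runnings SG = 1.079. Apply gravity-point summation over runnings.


total = Σ (SG_i − 1)·1000·V_i
first = (1.079 − 1)·1000·17.2 = 1358.8000
sparge = (1.014 − 1)·1000·17.6 = 246.4000
total = 1358.8000 + 246.4000

1605.2000 gravity·L


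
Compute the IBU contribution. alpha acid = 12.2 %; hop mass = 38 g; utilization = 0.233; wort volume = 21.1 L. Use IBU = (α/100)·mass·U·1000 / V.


IBU = (12.2/100)·38·0.233·1000 / 21.1

51.1937 IBU


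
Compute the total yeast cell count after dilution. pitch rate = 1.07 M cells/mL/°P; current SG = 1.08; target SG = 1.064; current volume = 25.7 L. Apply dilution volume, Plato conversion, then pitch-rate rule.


V_w = V·((SG_c−1)/(SG_t−1)−1);  °P = 259 − 259/SG_t;  cells = rate·(V+V_w)·°P
V_w = 25.7·((1.08−1)/(1.064−1)−1) = 6.4250
V_final = 25.7 + 6.4250 = 32.1250
°P = 259 − 259/1.064 = 15.5789
cells = 1.07·32.1250·15.5789

535.5068 billion cells


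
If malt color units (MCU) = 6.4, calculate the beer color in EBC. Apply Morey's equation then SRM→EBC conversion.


SRM = 1.4922·MCU^0.6859;  EBC = SRM·1.97
SRM = 1.4922·6.4^0.6859 = 5.3307
EBC = 5.3307·1.97

10.5015 EBC
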